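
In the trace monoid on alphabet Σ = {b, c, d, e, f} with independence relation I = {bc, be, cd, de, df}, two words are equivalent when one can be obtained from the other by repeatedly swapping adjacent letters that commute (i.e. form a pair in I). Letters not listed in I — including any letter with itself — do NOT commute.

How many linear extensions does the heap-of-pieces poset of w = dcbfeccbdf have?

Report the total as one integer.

drop 0:d onto floor
drop 1:c onto floor
drop 2:b onto {0:d}
drop 3:f onto {1:c, 2:b}
drop 4:e onto {3:f}
drop 5:c onto {4:e}
drop 6:c onto {5:c}
drop 7:b onto {3:f}
drop 8:d onto {7:b}
drop 9:f onto {6:c, 7:b}
ground layer = {0:d, 1:c}
drop-orders for the pieces not yet dropped (sum over which currently-grounded one goes next):
  1 to go: {8} 1  {9} 1
  2 to go: {6,9} 1  {8,9} 2
  3 to go: {5,6,9} 1  {6,8,9} 3  {7,8,9} 2
  4 to go: {4,5,6,9} 1  {5,6,8,9} 4  {6,7,8,9} 5
  5 to go: {4,5,6,8,9} 5  {5,6,7,8,9} 9
  6 to go: {4,5,6,7,8,9} 14
  7 to go: {3,4,5,6,7,8,9} 14
  8 to go: {1,3,4,5,6,7,8,9} 14  {2,3,4,5,6,7,8,9} 14
  if 0:d drops first: 28 orders
  if 1:c drops first: 14 orders
heap linearizations: 42

42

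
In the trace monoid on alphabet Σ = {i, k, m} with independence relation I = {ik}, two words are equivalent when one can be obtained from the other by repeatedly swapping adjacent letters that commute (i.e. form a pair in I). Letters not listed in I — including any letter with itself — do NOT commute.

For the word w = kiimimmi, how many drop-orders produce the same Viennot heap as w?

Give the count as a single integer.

0(k) covers ∅
1(i) covers ∅
2(i) covers 1:i
3(m) covers 0:k, 2:i
4(i) covers 3:m
5(m) covers 4:i
6(m) covers 5:m
7(i) covers 6:m
floor of heap: 0:k, 1:i
completions by unplaced set U, small U first (add the entries for U minus each lowest piece of U):
  |U|=1: {7}:1
  |U|=2: {6,7}:1
  |U|=3: {5,6,7}:1
  |U|=4: {4,5,6,7}:1
  |U|=5: {3,4,5,6,7}:1
  |U|=6: {0,3,4,5,6,7}:1  {2,3,4,5,6,7}:1
  start at 0(k): 1
  start at 1(i): 2
sum over floor = 3

3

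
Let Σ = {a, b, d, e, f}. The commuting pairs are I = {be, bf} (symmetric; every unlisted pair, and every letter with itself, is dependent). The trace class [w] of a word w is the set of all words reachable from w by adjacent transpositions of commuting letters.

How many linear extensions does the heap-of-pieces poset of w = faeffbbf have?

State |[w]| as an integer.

15

#0=f has no predecessor
#1=a depends on [0:f]
#2=e depends on [1:a]
#3=f depends on [2:e]
#4=f depends on [3:f]
#5=b depends on [1:a]
#6=b depends on [5:b]
#7=f depends on [4:f]
sources: [0:f]
N(rest) = Σ N(rest − s) over sources s of rest; N(one piece) = 1:
  size 1 → [6]=1  [7]=1
  size 2 → [4,7]=1  [5,6]=1  [6,7]=2
  size 3 → [3,4,7]=1  [4,6,7]=3  [5,6,7]=3
  size 4 → [2,3,4,7]=1  [3,4,6,7]=4  [4,5,6,7]=6
  size 5 → [2,3,4,6,7]=5  [3,4,5,6,7]=10
  size 6 → [2,3,4,5,6,7]=15
  first=0(f) contributes 15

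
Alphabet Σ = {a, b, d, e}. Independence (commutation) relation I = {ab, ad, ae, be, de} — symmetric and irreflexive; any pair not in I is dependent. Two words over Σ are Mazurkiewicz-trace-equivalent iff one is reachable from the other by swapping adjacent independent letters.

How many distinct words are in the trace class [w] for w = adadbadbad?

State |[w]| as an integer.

#0=a has no predecessor
#1=d has no predecessor
#2=a depends on [0:a]
#3=d depends on [1:d]
#4=b depends on [3:d]
#5=a depends on [2:a]
#6=d depends on [4:b]
#7=b depends on [6:d]
#8=a depends on [5:a]
#9=d depends on [7:b]
sources: [0:a, 1:d]
N(rest) = Σ N(rest − s) over sources s of rest; N(one piece) = 1:
  size 1 → [8]=1  [9]=1
  size 2 → [5,8]=1  [7,9]=1  [8,9]=2
  size 3 → [2,5,8]=1  [5,8,9]=3  [6,7,9]=1  [7,8,9]=3
  size 4 → [0,2,5,8]=1  [2,5,8,9]=4  [4,6,7,9]=1  [5,7,8,9]=6  [6,7,8,9]=4
  size 5 → [0,2,5,8,9]=5  [2,5,7,8,9]=10  [3,4,6,7,9]=1  [4,6,7,8,9]=5  [5,6,7,8,9]=10
  size 6 → [0,2,5,7,8,9]=15  [1,3,4,6,7,9]=1  [2,5,6,7,8,9]=20  [3,4,6,7,8,9]=6  [4,5,6,7,8,9]=15
  size 7 → [0,2,5,6,7,8,9]=35  [1,3,4,6,7,8,9]=7  [2,4,5,6,7,8,9]=35  [3,4,5,6,7,8,9]=21
  size 8 → [0,2,4,5,6,7,8,9]=70  [1,3,4,5,6,7,8,9]=28  [2,3,4,5,6,7,8,9]=56
  first=0(a) contributes 84
  first=1(d) contributes 126
|[w]| = 210

210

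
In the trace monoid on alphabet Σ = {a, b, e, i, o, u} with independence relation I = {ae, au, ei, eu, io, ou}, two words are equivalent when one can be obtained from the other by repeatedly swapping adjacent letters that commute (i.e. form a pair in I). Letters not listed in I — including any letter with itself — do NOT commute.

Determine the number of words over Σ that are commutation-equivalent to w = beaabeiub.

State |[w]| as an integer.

9

piece 0:b — minimal
piece 1:e rests on {0:b}
piece 2:a rests on {0:b}
piece 3:a rests on {2:a}
piece 4:b rests on {1:e, 3:a}
piece 5:e rests on {4:b}
piece 6:i rests on {4:b}
piece 7:u rests on {6:i}
piece 8:b rests on {5:e, 7:u}
minimal pieces: {0:b}
ways to finish when only these pieces remain (= sum over removing one remaining piece with nothing left below it):
  1 left: {8}→1
  2 left: {5,8}→1  {7,8}→1
  3 left: {5,7,8}→2  {6,7,8}→1
  4 left: {5,6,7,8}→3
  5 left: {4,5,6,7,8}→3
  6 left: {1,4,5,6,7,8}→3  {3,4,5,6,7,8}→3
  7 left: {1,3,4,5,6,7,8}→6  {2,3,4,5,6,7,8}→3
  placing 0:b first → 9 extensions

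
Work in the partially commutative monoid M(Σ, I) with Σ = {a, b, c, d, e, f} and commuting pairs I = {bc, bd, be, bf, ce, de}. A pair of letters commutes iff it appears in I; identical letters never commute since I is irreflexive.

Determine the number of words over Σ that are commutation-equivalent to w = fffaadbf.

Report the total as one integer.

drop 0:f onto floor
drop 1:f onto {0:f}
drop 2:f onto {1:f}
drop 3:a onto {2:f}
drop 4:a onto {3:a}
drop 5:d onto {4:a}
drop 6:b onto {4:a}
drop 7:f onto {5:d}
ground layer = {0:f}
drop-orders for the pieces not yet dropped (sum over which currently-grounded one goes next):
  1 to go: {6} 1  {7} 1
  2 to go: {5,7} 1  {6,7} 2
  3 to go: {5,6,7} 3
  4 to go: {4,5,6,7} 3
  5 to go: {3,4,5,6,7} 3
  6 to go: {2,3,4,5,6,7} 3
  if 0:f drops first: 3 orders

3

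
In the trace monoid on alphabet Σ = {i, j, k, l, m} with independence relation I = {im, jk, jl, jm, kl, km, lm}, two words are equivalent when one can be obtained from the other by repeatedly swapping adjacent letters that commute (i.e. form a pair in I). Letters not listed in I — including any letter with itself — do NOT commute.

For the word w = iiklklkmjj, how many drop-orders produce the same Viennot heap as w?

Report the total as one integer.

2100

0(i) covers ∅
1(i) covers 0:i
2(k) covers 1:i
3(l) covers 1:i
4(k) covers 2:k
5(l) covers 3:l
6(k) covers 4:k
7(m) covers ∅
8(j) covers 1:i
9(j) covers 8:j
floor of heap: 0:i, 7:m
completions by unplaced set U, small U first (add the entries for U minus each lowest piece of U):
  |U|=1: {5}:1  {6}:1  {7}:1  {9}:1
  |U|=2: {3,5}:1  {4,6}:1  {5,6}:2  {5,7}:2  {5,9}:2  {6,7}:2  {6,9}:2  {7,9}:2  {8,9}:1
  |U|=3: {2,4,6}:1  {3,5,6}:3  {3,5,7}:3  {3,5,9}:3  {4,5,6}:3  {4,6,7}:3  {4,6,9}:3  {5,6,7}:6  {5,6,9}:6  {5,7,9}:6  {5,8,9}:3  {6,7,9}:6  {6,8,9}:3  {7,8,9}:3
  |U|=4: {2,4,5,6}:4  {2,4,6,7}:4  {2,4,6,9}:4  {3,4,5,6}:6  {3,5,6,7}:12  {3,5,6,9}:12  {3,5,7,9}:12  {3,5,8,9}:6  {4,5,6,7}:12  {4,5,6,9}:12  {4,6,7,9}:12  {4,6,8,9}:6  {5,6,7,9}:24  {5,6,8,9}:12  {5,7,8,9}:12  {6,7,8,9}:12
  |U|=5: {2,3,4,5,6}:10  {2,4,5,6,7}:20  {2,4,5,6,9}:20  {2,4,6,7,9}:20  {2,4,6,8,9}:10  {3,4,5,6,7}:30  {3,4,5,6,9}:30  {3,5,6,7,9}:60  {3,5,6,8,9}:30  {3,5,7,8,9}:30  {4,5,6,7,9}:60  {4,5,6,8,9}:30  {4,6,7,8,9}:30  {5,6,7,8,9}:60
  |U|=6: {2,3,4,5,6,7}:60  {2,3,4,5,6,9}:60  {2,4,5,6,7,9}:120  {2,4,5,6,8,9}:60  {2,4,6,7,8,9}:60  {3,4,5,6,7,9}:180  {3,4,5,6,8,9}:90  {3,5,6,7,8,9}:180  {4,5,6,7,8,9}:180
  |U|=7: {2,3,4,5,6,7,9}:420  {2,3,4,5,6,8,9}:210  {2,4,5,6,7,8,9}:420  {3,4,5,6,7,8,9}:630
  |U|=8: {1,2,3,4,5,6,8,9}:210  {2,3,4,5,6,7,8,9}:1680
  start at 0(i): 1890
  start at 7(m): 210
sum over floor = 2100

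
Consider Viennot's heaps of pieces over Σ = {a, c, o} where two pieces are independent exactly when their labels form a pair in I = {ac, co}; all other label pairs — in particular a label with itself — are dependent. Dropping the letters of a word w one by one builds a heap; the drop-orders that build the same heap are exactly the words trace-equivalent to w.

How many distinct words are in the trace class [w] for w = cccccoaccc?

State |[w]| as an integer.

45

0(c) covers ∅
1(c) covers 0:c
2(c) covers 1:c
3(c) covers 2:c
4(c) covers 3:c
5(o) covers ∅
6(a) covers 5:o
7(c) covers 4:c
8(c) covers 7:c
9(c) covers 8:c
floor of heap: 0:c, 5:o
completions by unplaced set U, small U first (add the entries for U minus each lowest piece of U):
  |U|=1: {6}:1  {9}:1
  |U|=2: {5,6}:1  {6,9}:2  {8,9}:1
  |U|=3: {5,6,9}:3  {6,8,9}:3  {7,8,9}:1
  |U|=4: {4,7,8,9}:1  {5,6,8,9}:6  {6,7,8,9}:4
  |U|=5: {3,4,7,8,9}:1  {4,6,7,8,9}:5  {5,6,7,8,9}:10
  |U|=6: {2,3,4,7,8,9}:1  {3,4,6,7,8,9}:6  {4,5,6,7,8,9}:15
  |U|=7: {1,2,3,4,7,8,9}:1  {2,3,4,6,7,8,9}:7  {3,4,5,6,7,8,9}:21
  |U|=8: {0,1,2,3,4,7,8,9}:1  {1,2,3,4,6,7,8,9}:8  {2,3,4,5,6,7,8,9}:28
  start at 0(c): 36
  start at 5(o): 9
sum over floor = 45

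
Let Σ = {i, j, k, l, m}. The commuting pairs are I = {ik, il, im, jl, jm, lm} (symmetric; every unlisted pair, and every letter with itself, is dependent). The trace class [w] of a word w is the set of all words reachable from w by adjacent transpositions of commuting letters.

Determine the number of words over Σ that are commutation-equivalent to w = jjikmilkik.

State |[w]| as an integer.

112

piece 0:j — minimal
piece 1:j rests on {0:j}
piece 2:i rests on {1:j}
piece 3:k rests on {1:j}
piece 4:m rests on {3:k}
piece 5:i rests on {2:i}
piece 6:l rests on {3:k}
piece 7:k rests on {4:m, 6:l}
piece 8:i rests on {5:i}
piece 9:k rests on {7:k}
minimal pieces: {0:j}
ways to finish when only these pieces remain (= sum over removing one remaining piece with nothing left below it):
  1 left: {8}→1  {9}→1
  2 left: {5,8}→1  {7,9}→1  {8,9}→2
  3 left: {2,5,8}→1  {4,7,9}→1  {5,8,9}→3  {6,7,9}→1  {7,8,9}→3
  4 left: {2,5,8,9}→4  {4,6,7,9}→2  {4,7,8,9}→4  {5,7,8,9}→6  {6,7,8,9}→4
  5 left: {2,5,7,8,9}→10  {3,4,6,7,9}→2  {4,5,7,8,9}→10  {4,6,7,8,9}→10  {5,6,7,8,9}→10
  6 left: {2,4,5,7,8,9}→20  {2,5,6,7,8,9}→20  {3,4,6,7,8,9}→12  {4,5,6,7,8,9}→30
  7 left: {2,4,5,6,7,8,9}→70  {3,4,5,6,7,8,9}→42
  8 left: {2,3,4,5,6,7,8,9}→112
  placing 0:j first → 112 extensions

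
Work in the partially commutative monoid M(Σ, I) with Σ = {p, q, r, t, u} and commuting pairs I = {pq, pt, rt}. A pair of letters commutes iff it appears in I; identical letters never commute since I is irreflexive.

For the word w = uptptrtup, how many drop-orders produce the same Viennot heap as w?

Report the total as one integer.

0(u) covers ∅
1(p) covers 0:u
2(t) covers 0:u
3(p) covers 1:p
4(t) covers 2:t
5(r) covers 3:p
6(t) covers 4:t
7(u) covers 5:r, 6:t
8(p) covers 7:u
floor of heap: 0:u
completions by unplaced set U, small U first (add the entries for U minus each lowest piece of U):
  |U|=1: {8}:1
  |U|=2: {7,8}:1
  |U|=3: {5,7,8}:1  {6,7,8}:1
  |U|=4: {3,5,7,8}:1  {4,6,7,8}:1  {5,6,7,8}:2
  |U|=5: {1,3,5,7,8}:1  {2,4,6,7,8}:1  {3,5,6,7,8}:3  {4,5,6,7,8}:3
  |U|=6: {1,3,5,6,7,8}:4  {2,4,5,6,7,8}:4  {3,4,5,6,7,8}:6
  |U|=7: {1,3,4,5,6,7,8}:10  {2,3,4,5,6,7,8}:10
  start at 0(u): 20

20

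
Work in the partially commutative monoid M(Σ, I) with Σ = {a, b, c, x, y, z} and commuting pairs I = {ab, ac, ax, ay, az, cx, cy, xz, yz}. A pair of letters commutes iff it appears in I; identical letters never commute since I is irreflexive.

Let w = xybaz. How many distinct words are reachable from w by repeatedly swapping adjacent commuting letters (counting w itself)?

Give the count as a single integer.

#0=x has no predecessor
#1=y depends on [0:x]
#2=b depends on [1:y]
#3=a has no predecessor
#4=z depends on [2:b]
sources: [0:x, 3:a]
N(rest) = Σ N(rest − s) over sources s of rest; N(one piece) = 1:
  size 1 → [3]=1  [4]=1
  size 2 → [2,4]=1  [3,4]=2
  size 3 → [1,2,4]=1  [2,3,4]=3
  first=0(x) contributes 4
  first=3(a) contributes 1
|[w]| = 5

5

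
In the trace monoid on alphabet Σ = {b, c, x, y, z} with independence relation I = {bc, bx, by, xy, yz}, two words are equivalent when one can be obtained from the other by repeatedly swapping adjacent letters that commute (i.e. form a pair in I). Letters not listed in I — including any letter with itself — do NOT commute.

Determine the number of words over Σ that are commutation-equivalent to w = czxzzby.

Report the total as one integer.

6

0(c) covers ∅
1(z) covers 0:c
2(x) covers 1:z
3(z) covers 2:x
4(z) covers 3:z
5(b) covers 4:z
6(y) covers 0:c
floor of heap: 0:c
completions by unplaced set U, small U first (add the entries for U minus each lowest piece of U):
  |U|=1: {5}:1  {6}:1
  |U|=2: {4,5}:1  {5,6}:2
  |U|=3: {3,4,5}:1  {4,5,6}:3
  |U|=4: {2,3,4,5}:1  {3,4,5,6}:4
  |U|=5: {1,2,3,4,5}:1  {2,3,4,5,6}:5
  start at 0(c): 6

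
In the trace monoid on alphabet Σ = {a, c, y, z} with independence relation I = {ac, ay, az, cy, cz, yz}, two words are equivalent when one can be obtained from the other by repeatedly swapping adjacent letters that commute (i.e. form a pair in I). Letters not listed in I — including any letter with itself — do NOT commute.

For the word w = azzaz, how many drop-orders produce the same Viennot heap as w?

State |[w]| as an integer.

10

drop 0:a onto floor
drop 1:z onto floor
drop 2:z onto {1:z}
drop 3:a onto {0:a}
drop 4:z onto {2:z}
ground layer = {0:a, 1:z}
drop-orders for the pieces not yet dropped (sum over which currently-grounded one goes next):
  1 to go: {3} 1  {4} 1
  2 to go: {0,3} 1  {2,4} 1  {3,4} 2
  3 to go: {0,3,4} 3  {1,2,4} 1  {2,3,4} 3
  if 0:a drops first: 4 orders
  if 1:z drops first: 6 orders
heap linearizations: 10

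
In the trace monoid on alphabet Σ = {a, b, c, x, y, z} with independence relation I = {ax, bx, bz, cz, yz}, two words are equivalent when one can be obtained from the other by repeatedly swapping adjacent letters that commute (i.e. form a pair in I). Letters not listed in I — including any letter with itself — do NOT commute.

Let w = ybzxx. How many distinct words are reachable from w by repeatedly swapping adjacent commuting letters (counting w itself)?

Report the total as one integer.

0(y) covers ∅
1(b) covers 0:y
2(z) covers ∅
3(x) covers 0:y, 2:z
4(x) covers 3:x
floor of heap: 0:y, 2:z
completions by unplaced set U, small U first (add the entries for U minus each lowest piece of U):
  |U|=1: {1}:1  {4}:1
  |U|=2: {1,4}:2  {3,4}:1
  |U|=3: {1,3,4}:3  {2,3,4}:1
  start at 0(y): 4
  start at 2(z): 3
sum over floor = 7

7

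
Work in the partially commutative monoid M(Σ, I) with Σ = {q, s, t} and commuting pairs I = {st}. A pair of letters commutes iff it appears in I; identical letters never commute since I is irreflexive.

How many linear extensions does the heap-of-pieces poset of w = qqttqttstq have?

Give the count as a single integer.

0(q) covers ∅
1(q) covers 0:q
2(t) covers 1:q
3(t) covers 2:t
4(q) covers 3:t
5(t) covers 4:q
6(t) covers 5:t
7(s) covers 4:q
8(t) covers 6:t
9(q) covers 7:s, 8:t
floor of heap: 0:q
completions by unplaced set U, small U first (add the entries for U minus each lowest piece of U):
  |U|=1: {9}:1
  |U|=2: {7,9}:1  {8,9}:1
  |U|=3: {6,8,9}:1  {7,8,9}:2
  |U|=4: {5,6,8,9}:1  {6,7,8,9}:3
  |U|=5: {5,6,7,8,9}:4
  |U|=6: {4,5,6,7,8,9}:4
  |U|=7: {3,4,5,6,7,8,9}:4
  |U|=8: {2,3,4,5,6,7,8,9}:4
  start at 0(q): 4

4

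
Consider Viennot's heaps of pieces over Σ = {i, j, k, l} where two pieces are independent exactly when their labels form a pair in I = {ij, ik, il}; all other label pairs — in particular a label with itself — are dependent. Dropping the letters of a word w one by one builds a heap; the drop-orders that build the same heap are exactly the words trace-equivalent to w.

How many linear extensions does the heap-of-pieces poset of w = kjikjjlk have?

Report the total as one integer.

8

piece 0:k — minimal
piece 1:j rests on {0:k}
piece 2:i — minimal
piece 3:k rests on {1:j}
piece 4:j rests on {3:k}
piece 5:j rests on {4:j}
piece 6:l rests on {5:j}
piece 7:k rests on {6:l}
minimal pieces: {0:k, 2:i}
ways to finish when only these pieces remain (= sum over removing one remaining piece with nothing left below it):
  1 left: {2}→1  {7}→1
  2 left: {2,7}→2  {6,7}→1
  3 left: {2,6,7}→3  {5,6,7}→1
  4 left: {2,5,6,7}→4  {4,5,6,7}→1
  5 left: {2,4,5,6,7}→5  {3,4,5,6,7}→1
  6 left: {1,3,4,5,6,7}→1  {2,3,4,5,6,7}→6
  placing 0:k first → 7 extensions
  placing 2:i first → 1 extensions
total linear extensions = 8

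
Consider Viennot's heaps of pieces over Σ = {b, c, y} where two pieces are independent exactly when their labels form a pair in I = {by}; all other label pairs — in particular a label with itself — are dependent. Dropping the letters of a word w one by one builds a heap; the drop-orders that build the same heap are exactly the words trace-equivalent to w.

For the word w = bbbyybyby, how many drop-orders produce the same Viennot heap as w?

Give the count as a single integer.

126

#0=b has no predecessor
#1=b depends on [0:b]
#2=b depends on [1:b]
#3=y has no predecessor
#4=y depends on [3:y]
#5=b depends on [2:b]
#6=y depends on [4:y]
#7=b depends on [5:b]
#8=y depends on [6:y]
sources: [0:b, 3:y]
N(rest) = Σ N(rest − s) over sources s of rest; N(one piece) = 1:
  size 1 → [7]=1  [8]=1
  size 2 → [5,7]=1  [6,8]=1  [7,8]=2
  size 3 → [2,5,7]=1  [4,6,8]=1  [5,7,8]=3  [6,7,8]=3
  size 4 → [1,2,5,7]=1  [2,5,7,8]=4  [3,4,6,8]=1  [4,6,7,8]=4  [5,6,7,8]=6
  size 5 → [0,1,2,5,7]=1  [1,2,5,7,8]=5  [2,5,6,7,8]=10  [3,4,6,7,8]=5  [4,5,6,7,8]=10
  size 6 → [0,1,2,5,7,8]=6  [1,2,5,6,7,8]=15  [2,4,5,6,7,8]=20  [3,4,5,6,7,8]=15
  size 7 → [0,1,2,5,6,7,8]=21  [1,2,4,5,6,7,8]=35  [2,3,4,5,6,7,8]=35
  first=0(b) contributes 70
  first=3(y) contributes 56
|[w]| = 126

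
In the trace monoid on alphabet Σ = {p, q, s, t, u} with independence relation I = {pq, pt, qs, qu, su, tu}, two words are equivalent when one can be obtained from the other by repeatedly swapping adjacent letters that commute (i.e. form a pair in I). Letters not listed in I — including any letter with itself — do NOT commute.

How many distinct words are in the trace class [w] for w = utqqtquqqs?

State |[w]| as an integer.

180

0(u) covers ∅
1(t) covers ∅
2(q) covers 1:t
3(q) covers 2:q
4(t) covers 3:q
5(q) covers 4:t
6(u) covers 0:u
7(q) covers 5:q
8(q) covers 7:q
9(s) covers 4:t
floor of heap: 0:u, 1:t
completions by unplaced set U, small U first (add the entries for U minus each lowest piece of U):
  |U|=1: {6}:1  {8}:1  {9}:1
  |U|=2: {0,6}:1  {6,8}:2  {6,9}:2  {7,8}:1  {8,9}:2
  |U|=3: {0,6,8}:3  {0,6,9}:3  {5,7,8}:1  {6,7,8}:3  {6,8,9}:6  {7,8,9}:3
  |U|=4: {0,6,7,8}:6  {0,6,8,9}:12  {5,6,7,8}:4  {5,7,8,9}:4  {6,7,8,9}:12
  |U|=5: {0,5,6,7,8}:10  {0,6,7,8,9}:30  {4,5,7,8,9}:4  {5,6,7,8,9}:20
  |U|=6: {0,5,6,7,8,9}:60  {3,4,5,7,8,9}:4  {4,5,6,7,8,9}:24
  |U|=7: {0,4,5,6,7,8,9}:84  {2,3,4,5,7,8,9}:4  {3,4,5,6,7,8,9}:28
  |U|=8: {0,3,4,5,6,7,8,9}:112  {1,2,3,4,5,7,8,9}:4  {2,3,4,5,6,7,8,9}:32
  start at 0(u): 36
  start at 1(t): 144
sum over floor = 180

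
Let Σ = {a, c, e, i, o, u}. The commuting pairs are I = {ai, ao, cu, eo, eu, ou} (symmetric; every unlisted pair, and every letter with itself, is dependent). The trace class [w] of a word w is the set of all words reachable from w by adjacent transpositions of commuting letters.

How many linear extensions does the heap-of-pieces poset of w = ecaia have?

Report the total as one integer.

3

piece 0:e — minimal
piece 1:c rests on {0:e}
piece 2:a rests on {1:c}
piece 3:i rests on {1:c}
piece 4:a rests on {2:a}
minimal pieces: {0:e}
ways to finish when only these pieces remain (= sum over removing one remaining piece with nothing left below it):
  1 left: {3}→1  {4}→1
  2 left: {2,4}→1  {3,4}→2
  3 left: {2,3,4}→3
  placing 0:e first → 3 extensions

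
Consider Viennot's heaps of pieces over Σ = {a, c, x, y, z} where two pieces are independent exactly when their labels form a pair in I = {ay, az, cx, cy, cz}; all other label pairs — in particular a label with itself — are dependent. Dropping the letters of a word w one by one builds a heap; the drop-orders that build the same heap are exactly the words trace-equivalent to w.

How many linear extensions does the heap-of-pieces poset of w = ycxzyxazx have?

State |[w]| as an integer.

drop 0:y onto floor
drop 1:c onto floor
drop 2:x onto {0:y}
drop 3:z onto {2:x}
drop 4:y onto {3:z}
drop 5:x onto {4:y}
drop 6:a onto {1:c, 5:x}
drop 7:z onto {5:x}
drop 8:x onto {6:a, 7:z}
ground layer = {0:y, 1:c}
drop-orders for the pieces not yet dropped (sum over which currently-grounded one goes next):
  1 to go: {8} 1
  2 to go: {6,8} 1  {7,8} 1
  3 to go: {1,6,8} 1  {6,7,8} 2
  4 to go: {1,6,7,8} 3  {5,6,7,8} 2
  5 to go: {1,5,6,7,8} 5  {4,5,6,7,8} 2
  6 to go: {1,4,5,6,7,8} 7  {3,4,5,6,7,8} 2
  7 to go: {1,3,4,5,6,7,8} 9  {2,3,4,5,6,7,8} 2
  if 0:y drops first: 11 orders
  if 1:c drops first: 2 orders
heap linearizations: 13

13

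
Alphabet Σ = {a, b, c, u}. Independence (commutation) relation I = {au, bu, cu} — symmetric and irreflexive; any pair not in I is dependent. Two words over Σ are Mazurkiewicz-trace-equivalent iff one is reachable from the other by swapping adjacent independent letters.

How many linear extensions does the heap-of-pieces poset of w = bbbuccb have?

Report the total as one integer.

7

drop 0:b onto floor
drop 1:b onto {0:b}
drop 2:b onto {1:b}
drop 3:u onto floor
drop 4:c onto {2:b}
drop 5:c onto {4:c}
drop 6:b onto {5:c}
ground layer = {0:b, 3:u}
drop-orders for the pieces not yet dropped (sum over which currently-grounded one goes next):
  1 to go: {3} 1  {6} 1
  2 to go: {3,6} 2  {5,6} 1
  3 to go: {3,5,6} 3  {4,5,6} 1
  4 to go: {2,4,5,6} 1  {3,4,5,6} 4
  5 to go: {1,2,4,5,6} 1  {2,3,4,5,6} 5
  if 0:b drops first: 6 orders
  if 3:u drops first: 1 orders
heap linearizations: 7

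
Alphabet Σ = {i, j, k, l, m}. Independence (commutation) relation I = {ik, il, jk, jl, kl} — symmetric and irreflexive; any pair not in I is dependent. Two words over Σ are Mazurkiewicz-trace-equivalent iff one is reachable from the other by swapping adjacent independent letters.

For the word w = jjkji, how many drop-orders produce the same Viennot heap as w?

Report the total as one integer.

0(j) covers ∅
1(j) covers 0:j
2(k) covers ∅
3(j) covers 1:j
4(i) covers 3:j
floor of heap: 0:j, 2:k
completions by unplaced set U, small U first (add the entries for U minus each lowest piece of U):
  |U|=1: {2}:1  {4}:1
  |U|=2: {2,4}:2  {3,4}:1
  |U|=3: {1,3,4}:1  {2,3,4}:3
  start at 0(j): 4
  start at 2(k): 1
sum over floor = 5

5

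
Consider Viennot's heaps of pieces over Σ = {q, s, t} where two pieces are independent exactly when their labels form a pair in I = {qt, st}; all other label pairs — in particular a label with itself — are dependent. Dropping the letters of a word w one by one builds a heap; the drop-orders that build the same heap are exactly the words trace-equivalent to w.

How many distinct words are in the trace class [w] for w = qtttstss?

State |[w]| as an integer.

70

drop 0:q onto floor
drop 1:t onto floor
drop 2:t onto {1:t}
drop 3:t onto {2:t}
drop 4:s onto {0:q}
drop 5:t onto {3:t}
drop 6:s onto {4:s}
drop 7:s onto {6:s}
ground layer = {0:q, 1:t}
drop-orders for the pieces not yet dropped (sum over which currently-grounded one goes next):
  1 to go: {5} 1  {7} 1
  2 to go: {3,5} 1  {5,7} 2  {6,7} 1
  3 to go: {2,3,5} 1  {3,5,7} 3  {4,6,7} 1  {5,6,7} 3
  4 to go: {0,4,6,7} 1  {1,2,3,5} 1  {2,3,5,7} 4  {3,5,6,7} 6  {4,5,6,7} 4
  5 to go: {0,4,5,6,7} 5  {1,2,3,5,7} 5  {2,3,5,6,7} 10  {3,4,5,6,7} 10
  6 to go: {0,3,4,5,6,7} 15  {1,2,3,5,6,7} 15  {2,3,4,5,6,7} 20
  if 0:q drops first: 35 orders
  if 1:t drops first: 35 orders
heap linearizations: 70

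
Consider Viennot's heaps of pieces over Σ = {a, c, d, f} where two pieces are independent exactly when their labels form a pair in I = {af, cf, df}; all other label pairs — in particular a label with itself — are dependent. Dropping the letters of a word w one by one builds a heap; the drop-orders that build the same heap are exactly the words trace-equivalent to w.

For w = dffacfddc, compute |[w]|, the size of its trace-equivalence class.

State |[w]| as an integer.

84

piece 0:d — minimal
piece 1:f — minimal
piece 2:f rests on {1:f}
piece 3:a rests on {0:d}
piece 4:c rests on {3:a}
piece 5:f rests on {2:f}
piece 6:d rests on {4:c}
piece 7:d rests on {6:d}
piece 8:c rests on {7:d}
minimal pieces: {0:d, 1:f}
ways to finish when only these pieces remain (= sum over removing one remaining piece with nothing left below it):
  1 left: {5}→1  {8}→1
  2 left: {2,5}→1  {5,8}→2  {7,8}→1
  3 left: {1,2,5}→1  {2,5,8}→3  {5,7,8}→3  {6,7,8}→1
  4 left: {1,2,5,8}→4  {2,5,7,8}→6  {4,6,7,8}→1  {5,6,7,8}→4
  5 left: {1,2,5,7,8}→10  {2,5,6,7,8}→10  {3,4,6,7,8}→1  {4,5,6,7,8}→5
  6 left: {0,3,4,6,7,8}→1  {1,2,5,6,7,8}→20  {2,4,5,6,7,8}→15  {3,4,5,6,7,8}→6
  7 left: {0,3,4,5,6,7,8}→7  {1,2,4,5,6,7,8}→35  {2,3,4,5,6,7,8}→21
  placing 0:d first → 56 extensions
  placing 1:f first → 28 extensions
total linear extensions = 84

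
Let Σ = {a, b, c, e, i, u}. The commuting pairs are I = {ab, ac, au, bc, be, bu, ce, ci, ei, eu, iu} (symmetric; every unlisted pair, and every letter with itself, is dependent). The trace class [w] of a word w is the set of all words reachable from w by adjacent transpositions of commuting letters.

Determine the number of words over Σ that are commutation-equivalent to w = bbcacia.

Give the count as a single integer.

0(b) covers ∅
1(b) covers 0:b
2(c) covers ∅
3(a) covers ∅
4(c) covers 2:c
5(i) covers 1:b, 3:a
6(a) covers 5:i
floor of heap: 0:b, 2:c, 3:a
completions by unplaced set U, small U first (add the entries for U minus each lowest piece of U):
  |U|=1: {4}:1  {6}:1
  |U|=2: {2,4}:1  {4,6}:2  {5,6}:1
  |U|=3: {1,5,6}:1  {2,4,6}:3  {3,5,6}:1  {4,5,6}:3
  |U|=4: {0,1,5,6}:1  {1,3,5,6}:2  {1,4,5,6}:4  {2,4,5,6}:6  {3,4,5,6}:4
  |U|=5: {0,1,3,5,6}:3  {0,1,4,5,6}:5  {1,2,4,5,6}:10  {1,3,4,5,6}:10  {2,3,4,5,6}:10
  start at 0(b): 30
  start at 2(c): 18
  start at 3(a): 15
sum over floor = 63

63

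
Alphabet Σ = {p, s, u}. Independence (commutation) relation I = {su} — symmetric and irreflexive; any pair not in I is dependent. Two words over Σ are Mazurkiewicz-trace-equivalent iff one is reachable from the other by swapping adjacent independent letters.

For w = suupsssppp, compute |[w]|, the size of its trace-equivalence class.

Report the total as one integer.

drop 0:s onto floor
drop 1:u onto floor
drop 2:u onto {1:u}
drop 3:p onto {0:s, 2:u}
drop 4:s onto {3:p}
drop 5:s onto {4:s}
drop 6:s onto {5:s}
drop 7:p onto {6:s}
drop 8:p onto {7:p}
drop 9:p onto {8:p}
ground layer = {0:s, 1:u}
drop-orders for the pieces not yet dropped (sum over which currently-grounded one goes next):
  1 to go: {9} 1
  2 to go: {8,9} 1
  3 to go: {7,8,9} 1
  4 to go: {6,7,8,9} 1
  5 to go: {5,6,7,8,9} 1
  6 to go: {4,5,6,7,8,9} 1
  7 to go: {3,4,5,6,7,8,9} 1
  8 to go: {0,3,4,5,6,7,8,9} 1  {2,3,4,5,6,7,8,9} 1
  if 0:s drops first: 1 orders
  if 1:u drops first: 2 orders
heap linearizations: 3

3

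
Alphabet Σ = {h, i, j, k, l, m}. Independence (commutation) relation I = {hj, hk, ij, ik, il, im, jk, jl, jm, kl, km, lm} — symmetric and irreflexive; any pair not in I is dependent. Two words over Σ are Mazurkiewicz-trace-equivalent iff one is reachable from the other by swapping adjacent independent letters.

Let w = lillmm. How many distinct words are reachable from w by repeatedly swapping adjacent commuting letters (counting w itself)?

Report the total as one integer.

0(l) covers ∅
1(i) covers ∅
2(l) covers 0:l
3(l) covers 2:l
4(m) covers ∅
5(m) covers 4:m
floor of heap: 0:l, 1:i, 4:m
completions by unplaced set U, small U first (add the entries for U minus each lowest piece of U):
  |U|=1: {1}:1  {3}:1  {5}:1
  |U|=2: {1,3}:2  {1,5}:2  {2,3}:1  {3,5}:2  {4,5}:1
  |U|=3: {0,2,3}:1  {1,2,3}:3  {1,3,5}:6  {1,4,5}:3  {2,3,5}:3  {3,4,5}:3
  |U|=4: {0,1,2,3}:4  {0,2,3,5}:4  {1,2,3,5}:12  {1,3,4,5}:12  {2,3,4,5}:6
  start at 0(l): 30
  start at 1(i): 10
  start at 4(m): 20
sum over floor = 60

60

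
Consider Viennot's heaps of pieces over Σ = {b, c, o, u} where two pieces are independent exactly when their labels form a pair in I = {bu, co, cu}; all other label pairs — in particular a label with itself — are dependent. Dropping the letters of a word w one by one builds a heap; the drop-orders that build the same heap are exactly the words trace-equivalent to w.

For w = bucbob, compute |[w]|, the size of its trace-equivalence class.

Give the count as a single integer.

0(b) covers ∅
1(u) covers ∅
2(c) covers 0:b
3(b) covers 2:c
4(o) covers 1:u, 3:b
5(b) covers 4:o
floor of heap: 0:b, 1:u
completions by unplaced set U, small U first (add the entries for U minus each lowest piece of U):
  |U|=1: {5}:1
  |U|=2: {4,5}:1
  |U|=3: {1,4,5}:1  {3,4,5}:1
  |U|=4: {1,3,4,5}:2  {2,3,4,5}:1
  start at 0(b): 3
  start at 1(u): 1
sum over floor = 4

4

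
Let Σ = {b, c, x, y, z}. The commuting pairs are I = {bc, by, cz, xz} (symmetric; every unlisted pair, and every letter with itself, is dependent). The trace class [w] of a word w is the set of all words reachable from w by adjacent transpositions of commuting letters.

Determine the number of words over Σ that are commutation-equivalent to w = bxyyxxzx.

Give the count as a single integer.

#0=b has no predecessor
#1=x depends on [0:b]
#2=y depends on [1:x]
#3=y depends on [2:y]
#4=x depends on [3:y]
#5=x depends on [4:x]
#6=z depends on [3:y]
#7=x depends on [5:x]
sources: [0:b]
N(rest) = Σ N(rest − s) over sources s of rest; N(one piece) = 1:
  size 1 → [6]=1  [7]=1
  size 2 → [5,7]=1  [6,7]=2
  size 3 → [4,5,7]=1  [5,6,7]=3
  size 4 → [4,5,6,7]=4
  size 5 → [3,4,5,6,7]=4
  size 6 → [2,3,4,5,6,7]=4
  first=0(b) contributes 4

4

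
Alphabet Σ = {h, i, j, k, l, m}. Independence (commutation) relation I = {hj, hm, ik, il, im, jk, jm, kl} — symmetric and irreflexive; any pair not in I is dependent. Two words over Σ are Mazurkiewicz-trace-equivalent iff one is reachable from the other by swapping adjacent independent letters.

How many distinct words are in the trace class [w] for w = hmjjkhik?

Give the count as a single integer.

72

drop 0:h onto floor
drop 1:m onto floor
drop 2:j onto floor
drop 3:j onto {2:j}
drop 4:k onto {0:h, 1:m}
drop 5:h onto {4:k}
drop 6:i onto {3:j, 5:h}
drop 7:k onto {5:h}
ground layer = {0:h, 1:m, 2:j}
drop-orders for the pieces not yet dropped (sum over which currently-grounded one goes next):
  1 to go: {6} 1  {7} 1
  2 to go: {3,6} 1  {6,7} 2
  3 to go: {2,3,6} 1  {3,6,7} 3  {5,6,7} 2
  4 to go: {2,3,6,7} 4  {3,5,6,7} 5  {4,5,6,7} 2
  5 to go: {0,4,5,6,7} 2  {1,4,5,6,7} 2  {2,3,5,6,7} 9  {3,4,5,6,7} 7
  6 to go: {0,1,4,5,6,7} 4  {0,3,4,5,6,7} 9  {1,3,4,5,6,7} 9  {2,3,4,5,6,7} 16
  if 0:h drops first: 25 orders
  if 1:m drops first: 25 orders
  if 2:j drops first: 22 orders
heap linearizations: 72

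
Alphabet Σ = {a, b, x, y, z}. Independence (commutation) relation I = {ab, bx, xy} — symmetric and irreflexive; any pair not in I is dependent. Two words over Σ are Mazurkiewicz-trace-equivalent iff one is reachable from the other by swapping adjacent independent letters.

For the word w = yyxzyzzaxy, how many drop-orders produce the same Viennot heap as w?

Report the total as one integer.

6

#0=y has no predecessor
#1=y depends on [0:y]
#2=x has no predecessor
#3=z depends on [1:y, 2:x]
#4=y depends on [3:z]
#5=z depends on [4:y]
#6=z depends on [5:z]
#7=a depends on [6:z]
#8=x depends on [7:a]
#9=y depends on [7:a]
sources: [0:y, 2:x]
N(rest) = Σ N(rest − s) over sources s of rest; N(one piece) = 1:
  size 1 → [8]=1  [9]=1
  size 2 → [8,9]=2
  size 3 → [7,8,9]=2
  size 4 → [6,7,8,9]=2
  size 5 → [5,6,7,8,9]=2
  size 6 → [4,5,6,7,8,9]=2
  size 7 → [3,4,5,6,7,8,9]=2
  size 8 → [1,3,4,5,6,7,8,9]=2  [2,3,4,5,6,7,8,9]=2
  first=0(y) contributes 4
  first=2(x) contributes 2
|[w]| = 6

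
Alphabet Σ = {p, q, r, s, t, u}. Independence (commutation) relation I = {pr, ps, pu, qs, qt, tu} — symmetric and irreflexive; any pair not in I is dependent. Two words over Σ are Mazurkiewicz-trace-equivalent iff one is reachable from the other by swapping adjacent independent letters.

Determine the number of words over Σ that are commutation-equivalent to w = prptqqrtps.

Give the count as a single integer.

18

#0=p has no predecessor
#1=r has no predecessor
#2=p depends on [0:p]
#3=t depends on [1:r, 2:p]
#4=q depends on [1:r, 2:p]
#5=q depends on [4:q]
#6=r depends on [3:t, 5:q]
#7=t depends on [6:r]
#8=p depends on [7:t]
#9=s depends on [7:t]
sources: [0:p, 1:r]
N(rest) = Σ N(rest − s) over sources s of rest; N(one piece) = 1:
  size 1 → [8]=1  [9]=1
  size 2 → [8,9]=2
  size 3 → [7,8,9]=2
  size 4 → [6,7,8,9]=2
  size 5 → [3,6,7,8,9]=2  [5,6,7,8,9]=2
  size 6 → [3,5,6,7,8,9]=4  [4,5,6,7,8,9]=2
  size 7 → [3,4,5,6,7,8,9]=6
  size 8 → [1,3,4,5,6,7,8,9]=6  [2,3,4,5,6,7,8,9]=6
  first=0(p) contributes 12
  first=1(r) contributes 6
|[w]| = 18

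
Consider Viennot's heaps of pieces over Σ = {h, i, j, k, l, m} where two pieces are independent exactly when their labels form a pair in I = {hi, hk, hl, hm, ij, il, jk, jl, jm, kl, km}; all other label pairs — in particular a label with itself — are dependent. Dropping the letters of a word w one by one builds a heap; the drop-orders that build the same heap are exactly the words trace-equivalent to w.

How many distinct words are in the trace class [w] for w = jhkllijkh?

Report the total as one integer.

#0=j has no predecessor
#1=h depends on [0:j]
#2=k has no predecessor
#3=l has no predecessor
#4=l depends on [3:l]
#5=i depends on [2:k]
#6=j depends on [1:h]
#7=k depends on [5:i]
#8=h depends on [6:j]
sources: [0:j, 2:k, 3:l]
N(rest) = Σ N(rest − s) over sources s of rest; N(one piece) = 1:
  size 1 → [4]=1  [7]=1  [8]=1
  size 2 → [3,4]=1  [4,7]=2  [4,8]=2  [5,7]=1  [6,8]=1  [7,8]=2
  size 3 → [1,6,8]=1  [2,5,7]=1  [3,4,7]=3  [3,4,8]=3  [4,5,7]=3  [4,6,8]=3  [4,7,8]=6  [5,7,8]=3  [6,7,8]=3
  size 4 → [0,1,6,8]=1  [1,4,6,8]=4  [1,6,7,8]=4  [2,4,5,7]=4  [2,5,7,8]=4  [3,4,5,7]=6  [3,4,6,8]=6  [3,4,7,8]=12  [4,5,7,8]=12  [4,6,7,8]=12  [5,6,7,8]=6
  size 5 → [0,1,4,6,8]=5  [0,1,6,7,8]=5  [1,3,4,6,8]=10  [1,4,6,7,8]=20  [1,5,6,7,8]=10  [2,3,4,5,7]=10  [2,4,5,7,8]=20  [2,5,6,7,8]=10  [3,4,5,7,8]=30  [3,4,6,7,8]=30  [4,5,6,7,8]=30
  size 6 → [0,1,3,4,6,8]=15  [0,1,4,6,7,8]=30  [0,1,5,6,7,8]=15  [1,2,5,6,7,8]=20  [1,3,4,6,7,8]=60  [1,4,5,6,7,8]=60  [2,3,4,5,7,8]=60  [2,4,5,6,7,8]=60  [3,4,5,6,7,8]=90
  size 7 → [0,1,2,5,6,7,8]=35  [0,1,3,4,6,7,8]=105  [0,1,4,5,6,7,8]=105  [1,2,4,5,6,7,8]=140  [1,3,4,5,6,7,8]=210  [2,3,4,5,6,7,8]=210
  first=0(j) contributes 560
  first=2(k) contributes 420
  first=3(l) contributes 280
|[w]| = 1260

1260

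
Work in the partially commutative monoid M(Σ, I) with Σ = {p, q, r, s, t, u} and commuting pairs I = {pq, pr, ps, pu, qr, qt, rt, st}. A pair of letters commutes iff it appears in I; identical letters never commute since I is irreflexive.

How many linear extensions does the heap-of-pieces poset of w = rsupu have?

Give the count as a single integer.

#0=r has no predecessor
#1=s depends on [0:r]
#2=u depends on [1:s]
#3=p has no predecessor
#4=u depends on [2:u]
sources: [0:r, 3:p]
N(rest) = Σ N(rest − s) over sources s of rest; N(one piece) = 1:
  size 1 → [3]=1  [4]=1
  size 2 → [2,4]=1  [3,4]=2
  size 3 → [1,2,4]=1  [2,3,4]=3
  first=0(r) contributes 4
  first=3(p) contributes 1
|[w]| = 5

5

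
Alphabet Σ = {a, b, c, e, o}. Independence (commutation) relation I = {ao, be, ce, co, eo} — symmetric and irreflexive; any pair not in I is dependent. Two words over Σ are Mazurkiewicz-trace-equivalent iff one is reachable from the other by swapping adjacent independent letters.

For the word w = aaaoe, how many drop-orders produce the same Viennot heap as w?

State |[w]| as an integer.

piece 0:a — minimal
piece 1:a rests on {0:a}
piece 2:a rests on {1:a}
piece 3:o — minimal
piece 4:e rests on {2:a}
minimal pieces: {0:a, 3:o}
ways to finish when only these pieces remain (= sum over removing one remaining piece with nothing left below it):
  1 left: {3}→1  {4}→1
  2 left: {2,4}→1  {3,4}→2
  3 left: {1,2,4}→1  {2,3,4}→3
  placing 0:a first → 4 extensions
  placing 3:o first → 1 extensions
total linear extensions = 5

5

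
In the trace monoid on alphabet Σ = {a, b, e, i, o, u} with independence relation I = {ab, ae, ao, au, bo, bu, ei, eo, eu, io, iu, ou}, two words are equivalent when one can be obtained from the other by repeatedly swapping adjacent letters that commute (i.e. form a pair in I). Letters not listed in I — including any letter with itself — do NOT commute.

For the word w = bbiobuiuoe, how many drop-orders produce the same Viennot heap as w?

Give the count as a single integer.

2520

piece 0:b — minimal
piece 1:b rests on {0:b}
piece 2:i rests on {1:b}
piece 3:o — minimal
piece 4:b rests on {2:i}
piece 5:u — minimal
piece 6:i rests on {4:b}
piece 7:u rests on {5:u}
piece 8:o rests on {3:o}
piece 9:e rests on {4:b}
minimal pieces: {0:b, 3:o, 5:u}
ways to finish when only these pieces remain (= sum over removing one remaining piece with nothing left below it):
  1 left: {6}→1  {7}→1  {8}→1  {9}→1
  2 left: {3,8}→1  {5,7}→1  {6,7}→2  {6,8}→2  {6,9}→2  {7,8}→2  {7,9}→2  {8,9}→2
  3 left: {3,6,8}→3  {3,7,8}→3  {3,8,9}→3  {4,6,9}→2  {5,6,7}→3  {5,7,8}→3  {5,7,9}→3  {6,7,8}→6  {6,7,9}→6  {6,8,9}→6  {7,8,9}→6
  4 left: {2,4,6,9}→2  {3,5,7,8}→6  {3,6,7,8}→12  {3,6,8,9}→12  {3,7,8,9}→12  {4,6,7,9}→8  {4,6,8,9}→8  {5,6,7,8}→12  {5,6,7,9}→12  {5,7,8,9}→12  {6,7,8,9}→24
  5 left: {1,2,4,6,9}→2  {2,4,6,7,9}→10  {2,4,6,8,9}→10  {3,4,6,8,9}→20  {3,5,6,7,8}→30  {3,5,7,8,9}→30  {3,6,7,8,9}→60  {4,5,6,7,9}→20  {4,6,7,8,9}→40  {5,6,7,8,9}→60
  6 left: {0,1,2,4,6,9}→2  {1,2,4,6,7,9}→12  {1,2,4,6,8,9}→12  {2,3,4,6,8,9}→30  {2,4,5,6,7,9}→30  {2,4,6,7,8,9}→60  {3,4,6,7,8,9}→120  {3,5,6,7,8,9}→180  {4,5,6,7,8,9}→120
  7 left: {0,1,2,4,6,7,9}→14  {0,1,2,4,6,8,9}→14  {1,2,3,4,6,8,9}→42  {1,2,4,5,6,7,9}→42  {1,2,4,6,7,8,9}→84  {2,3,4,6,7,8,9}→210  {2,4,5,6,7,8,9}→210  {3,4,5,6,7,8,9}→420
  8 left: {0,1,2,3,4,6,8,9}→56  {0,1,2,4,5,6,7,9}→56  {0,1,2,4,6,7,8,9}→112  {1,2,3,4,6,7,8,9}→336  {1,2,4,5,6,7,8,9}→336  {2,3,4,5,6,7,8,9}→840
  placing 0:b first → 1512 extensions
  placing 3:o first → 504 extensions
  placing 5:u first → 504 extensions
total linear extensions = 2520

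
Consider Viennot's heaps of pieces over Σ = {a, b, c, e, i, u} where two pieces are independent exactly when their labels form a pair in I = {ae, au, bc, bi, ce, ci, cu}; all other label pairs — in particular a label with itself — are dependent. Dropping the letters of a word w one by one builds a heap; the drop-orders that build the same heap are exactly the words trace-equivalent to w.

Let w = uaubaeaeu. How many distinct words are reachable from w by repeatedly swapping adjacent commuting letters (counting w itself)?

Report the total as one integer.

piece 0:u — minimal
piece 1:a — minimal
piece 2:u rests on {0:u}
piece 3:b rests on {1:a, 2:u}
piece 4:a rests on {3:b}
piece 5:e rests on {3:b}
piece 6:a rests on {4:a}
piece 7:e rests on {5:e}
piece 8:u rests on {7:e}
minimal pieces: {0:u, 1:a}
ways to finish when only these pieces remain (= sum over removing one remaining piece with nothing left below it):
  1 left: {6}→1  {8}→1
  2 left: {4,6}→1  {6,8}→2  {7,8}→1
  3 left: {4,6,8}→3  {5,7,8}→1  {6,7,8}→3
  4 left: {4,6,7,8}→6  {5,6,7,8}→4
  5 left: {4,5,6,7,8}→10
  6 left: {3,4,5,6,7,8}→10
  7 left: {1,3,4,5,6,7,8}→10  {2,3,4,5,6,7,8}→10
  placing 0:u first → 20 extensions
  placing 1:a first → 10 extensions
total linear extensions = 30

30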